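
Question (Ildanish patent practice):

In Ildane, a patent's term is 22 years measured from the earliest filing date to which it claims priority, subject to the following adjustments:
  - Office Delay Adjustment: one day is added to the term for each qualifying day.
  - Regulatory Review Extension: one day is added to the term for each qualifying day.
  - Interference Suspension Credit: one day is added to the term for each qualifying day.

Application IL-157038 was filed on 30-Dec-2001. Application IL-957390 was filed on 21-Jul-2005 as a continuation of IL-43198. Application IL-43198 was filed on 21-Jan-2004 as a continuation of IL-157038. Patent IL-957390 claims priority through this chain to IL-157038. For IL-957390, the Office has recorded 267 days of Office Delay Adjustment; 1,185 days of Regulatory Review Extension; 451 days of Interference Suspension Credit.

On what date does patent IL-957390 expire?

March 16, 2029

Earliest priority filing: 30 December 2001.
Base term: 30 December 2001 + 22 years → 30 December 2023.
Office Delay Adjustment: +267 days → 22 September 2024.
Regulatory Review Extension: +1185 days → 21 December 2027.
Interference Suspension Credit: +451 days → 16 March 2029.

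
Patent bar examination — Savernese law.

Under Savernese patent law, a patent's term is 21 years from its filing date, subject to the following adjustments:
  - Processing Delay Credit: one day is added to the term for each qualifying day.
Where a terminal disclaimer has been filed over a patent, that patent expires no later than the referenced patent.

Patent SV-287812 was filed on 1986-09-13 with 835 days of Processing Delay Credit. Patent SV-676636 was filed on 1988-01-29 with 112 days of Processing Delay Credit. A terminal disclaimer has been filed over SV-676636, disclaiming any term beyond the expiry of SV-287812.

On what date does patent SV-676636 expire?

Natural term of SV-676636:
  Base: filing + 21 years → 29 January 2009.
  Processing Delay Credit: +112 days → 21 May 2009.
Expiry of referenced patent SV-287812:
  Base: filing + 21 years → 13 September 2007.
  Processing Delay Credit: +835 days → 26 December 2009.
Terminal disclaimer: SV-676636 expires on the earlier of 21 May 2009 and 26 December 2009.

May 21, 2009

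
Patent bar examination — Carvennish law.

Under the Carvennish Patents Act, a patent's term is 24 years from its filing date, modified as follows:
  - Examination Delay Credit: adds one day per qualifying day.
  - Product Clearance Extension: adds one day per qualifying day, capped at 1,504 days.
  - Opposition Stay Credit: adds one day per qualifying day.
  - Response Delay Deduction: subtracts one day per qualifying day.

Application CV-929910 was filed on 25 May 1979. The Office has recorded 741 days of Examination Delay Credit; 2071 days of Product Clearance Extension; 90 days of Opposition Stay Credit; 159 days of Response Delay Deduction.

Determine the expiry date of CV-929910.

May 9, 2009

Base term: filing date + 24 years → 25 May 2003.
Examination Delay Credit: +741 days → 4 June 2005.
Product Clearance Extension: 2071 days claimed exceeds the 1504-day cap, so +1504 days → 17 July 2009.
Opposition Stay Credit: +90 days → 15 October 2009.
Response Delay Deduction: −159 days → 9 May 2009.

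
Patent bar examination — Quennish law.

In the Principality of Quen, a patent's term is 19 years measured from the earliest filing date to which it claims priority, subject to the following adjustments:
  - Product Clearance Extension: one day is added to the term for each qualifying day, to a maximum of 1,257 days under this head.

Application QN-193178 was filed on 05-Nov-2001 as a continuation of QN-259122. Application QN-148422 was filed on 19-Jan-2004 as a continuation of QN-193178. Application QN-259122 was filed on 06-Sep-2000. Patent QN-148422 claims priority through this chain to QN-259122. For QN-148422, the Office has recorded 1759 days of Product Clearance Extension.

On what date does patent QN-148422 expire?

February 14, 2023

Earliest priority filing: 6 September 2000.
Base term: 6 September 2000 + 19 years → 6 September 2019.
Product Clearance Extension: 1759 days claimed exceeds the 1257-day cap, so +1257 days → 14 February 2023.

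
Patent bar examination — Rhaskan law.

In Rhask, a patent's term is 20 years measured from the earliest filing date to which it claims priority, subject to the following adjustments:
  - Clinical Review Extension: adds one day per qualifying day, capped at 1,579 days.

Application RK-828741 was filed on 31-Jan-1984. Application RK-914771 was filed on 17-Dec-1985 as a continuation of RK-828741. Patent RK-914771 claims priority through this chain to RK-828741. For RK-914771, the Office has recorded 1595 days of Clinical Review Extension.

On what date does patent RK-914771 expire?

Earliest priority filing: 31 January 1984.
Base term: 31 January 1984 + 20 years → 31 January 2004.
Clinical Review Extension: 1595 days claimed exceeds the 1579-day cap, so +1579 days → 28 May 2008.

May 28, 2008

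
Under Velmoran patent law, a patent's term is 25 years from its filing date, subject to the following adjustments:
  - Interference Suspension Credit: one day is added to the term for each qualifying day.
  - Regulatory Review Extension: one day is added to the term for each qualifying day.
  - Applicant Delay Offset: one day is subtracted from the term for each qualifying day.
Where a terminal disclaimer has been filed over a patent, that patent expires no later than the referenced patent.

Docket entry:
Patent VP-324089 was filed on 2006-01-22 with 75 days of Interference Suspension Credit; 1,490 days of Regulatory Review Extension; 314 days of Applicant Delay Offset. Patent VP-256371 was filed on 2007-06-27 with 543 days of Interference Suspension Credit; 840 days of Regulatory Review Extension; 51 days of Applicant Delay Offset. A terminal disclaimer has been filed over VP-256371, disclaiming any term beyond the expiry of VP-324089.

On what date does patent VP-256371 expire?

Natural term of VP-256371:
  Base: filing + 25 years → 27 June 2032.
  Interference Suspension Credit: +543 days → 22 December 2033.
  Regulatory Review Extension: +840 days → 10 April 2036.
  Applicant Delay Offset: −51 days → 19 February 2036.
Expiry of referenced patent VP-324089:
  Base: filing + 25 years → 22 January 2031.
  Interference Suspension Credit: +75 days → 7 April 2031.
  Regulatory Review Extension: +1490 days → 6 May 2035.
  Applicant Delay Offset: −314 days → 26 June 2034.
Terminal disclaimer: VP-256371 expires on the earlier of 19 February 2036 and 26 June 2034.

June 26, 2034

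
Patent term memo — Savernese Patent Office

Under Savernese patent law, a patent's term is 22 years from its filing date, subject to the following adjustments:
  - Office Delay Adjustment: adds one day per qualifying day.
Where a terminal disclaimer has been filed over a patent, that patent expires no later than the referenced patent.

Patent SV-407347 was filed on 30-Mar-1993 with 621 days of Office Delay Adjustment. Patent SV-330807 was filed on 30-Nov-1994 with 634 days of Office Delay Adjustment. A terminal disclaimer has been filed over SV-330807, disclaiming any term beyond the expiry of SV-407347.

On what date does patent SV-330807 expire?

December 10, 2016

Natural term of SV-330807:
  Base: filing + 22 years → 30 November 2016.
  Office Delay Adjustment: +634 days → 26 August 2018.
Expiry of referenced patent SV-407347:
  Base: filing + 22 years → 30 March 2015.
  Office Delay Adjustment: +621 days → 10 December 2016.
Terminal disclaimer: SV-330807 expires on the earlier of 26 August 2018 and 10 December 2016.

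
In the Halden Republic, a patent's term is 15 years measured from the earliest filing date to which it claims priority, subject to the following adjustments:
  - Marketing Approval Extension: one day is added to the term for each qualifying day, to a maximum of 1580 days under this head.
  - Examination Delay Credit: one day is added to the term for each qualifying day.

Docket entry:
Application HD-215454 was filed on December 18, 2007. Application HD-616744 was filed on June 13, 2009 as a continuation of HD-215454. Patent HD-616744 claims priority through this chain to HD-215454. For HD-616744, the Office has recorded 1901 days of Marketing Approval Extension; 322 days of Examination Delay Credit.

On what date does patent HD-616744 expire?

2028-03-03

Earliest priority filing: 18 December 2007.
Base term: 18 December 2007 + 15 years → 18 December 2022.
Marketing Approval Extension: 1901 days claimed exceeds the 1580-day cap, so +1580 days → 16 April 2027.
Examination Delay Credit: +322 days → 3 March 2028.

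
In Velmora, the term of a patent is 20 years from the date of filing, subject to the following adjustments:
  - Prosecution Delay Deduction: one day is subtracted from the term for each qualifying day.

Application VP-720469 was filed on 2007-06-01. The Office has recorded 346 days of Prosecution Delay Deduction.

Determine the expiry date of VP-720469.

2026-06-20

Base term: filing date + 20 years → 1 June 2027.
Prosecution Delay Deduction: −346 days → 20 June 2026.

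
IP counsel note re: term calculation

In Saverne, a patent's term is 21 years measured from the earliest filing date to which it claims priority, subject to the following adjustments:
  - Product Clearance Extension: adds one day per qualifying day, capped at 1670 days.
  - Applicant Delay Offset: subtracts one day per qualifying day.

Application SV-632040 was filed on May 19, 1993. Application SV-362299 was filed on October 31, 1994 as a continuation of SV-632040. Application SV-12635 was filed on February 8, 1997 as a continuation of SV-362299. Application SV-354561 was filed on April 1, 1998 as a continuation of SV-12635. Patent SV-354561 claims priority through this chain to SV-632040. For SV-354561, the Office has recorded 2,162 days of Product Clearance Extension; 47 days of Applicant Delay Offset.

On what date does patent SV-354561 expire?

Earliest priority filing: 19 May 1993.
Base term: 19 May 1993 + 21 years → 19 May 2014.
Product Clearance Extension: 2162 days claimed exceeds the 1670-day cap, so +1670 days → 14 December 2018.
Applicant Delay Offset: −47 days → 28 October 2018.

2018-10-28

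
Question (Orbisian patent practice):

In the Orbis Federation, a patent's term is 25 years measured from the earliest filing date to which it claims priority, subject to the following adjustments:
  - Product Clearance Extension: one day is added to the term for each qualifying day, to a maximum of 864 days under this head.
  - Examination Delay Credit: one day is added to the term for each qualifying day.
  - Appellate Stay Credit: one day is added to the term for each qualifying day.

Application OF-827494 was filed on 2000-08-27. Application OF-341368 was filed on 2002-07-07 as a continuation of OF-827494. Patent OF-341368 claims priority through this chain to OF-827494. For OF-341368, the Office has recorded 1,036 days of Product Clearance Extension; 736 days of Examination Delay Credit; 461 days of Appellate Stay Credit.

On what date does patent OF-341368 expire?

Earliest priority filing: 27 August 2000.
Base term: 27 August 2000 + 25 years → 27 August 2025.
Product Clearance Extension: 1036 days claimed exceeds the 864-day cap, so +864 days → 8 January 2028.
Examination Delay Credit: +736 days → 13 January 2030.
Appellate Stay Credit: +461 days → 19 April 2031.

2031-04-19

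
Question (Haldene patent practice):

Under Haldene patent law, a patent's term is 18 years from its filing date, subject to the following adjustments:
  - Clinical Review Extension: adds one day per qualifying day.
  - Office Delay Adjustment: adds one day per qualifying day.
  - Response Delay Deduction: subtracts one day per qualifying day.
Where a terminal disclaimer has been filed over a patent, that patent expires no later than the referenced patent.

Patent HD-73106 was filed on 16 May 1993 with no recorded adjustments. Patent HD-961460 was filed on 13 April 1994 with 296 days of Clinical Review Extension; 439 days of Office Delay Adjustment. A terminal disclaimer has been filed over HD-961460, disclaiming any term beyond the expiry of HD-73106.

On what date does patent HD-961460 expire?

May 16, 2011

Natural term of HD-961460:
  Base: filing + 18 years → 13 April 2012.
  Clinical Review Extension: +296 days → 3 February 2013.
  Office Delay Adjustment: +439 days → 18 April 2014.
Expiry of referenced patent HD-73106:
  Base: filing + 18 years → 16 May 2011.
Terminal disclaimer: HD-961460 expires on the earlier of 18 April 2014 and 16 May 2011.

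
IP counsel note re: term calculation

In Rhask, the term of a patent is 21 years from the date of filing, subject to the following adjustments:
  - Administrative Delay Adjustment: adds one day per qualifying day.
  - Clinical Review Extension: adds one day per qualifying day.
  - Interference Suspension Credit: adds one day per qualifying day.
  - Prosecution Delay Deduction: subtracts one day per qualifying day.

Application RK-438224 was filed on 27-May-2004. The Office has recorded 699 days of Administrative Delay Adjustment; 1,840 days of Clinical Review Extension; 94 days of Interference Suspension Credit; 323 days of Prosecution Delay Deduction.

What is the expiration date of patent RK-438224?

Base term: filing date + 21 years → 27 May 2025.
Administrative Delay Adjustment: +699 days → 26 April 2027.
Clinical Review Extension: +1840 days → 9 May 2032.
Interference Suspension Credit: +94 days → 11 August 2032.
Prosecution Delay Deduction: −323 days → 23 September 2031.

2031-09-23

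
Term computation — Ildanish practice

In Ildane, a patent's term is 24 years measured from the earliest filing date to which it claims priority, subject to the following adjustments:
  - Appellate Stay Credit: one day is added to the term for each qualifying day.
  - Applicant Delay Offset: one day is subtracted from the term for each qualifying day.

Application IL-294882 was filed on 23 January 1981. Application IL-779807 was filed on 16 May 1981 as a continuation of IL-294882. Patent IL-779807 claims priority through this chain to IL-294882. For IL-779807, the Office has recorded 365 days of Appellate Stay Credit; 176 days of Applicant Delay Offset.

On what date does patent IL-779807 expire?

Earliest priority filing: 23 January 1981.
Base term: 23 January 1981 + 24 years → 23 January 2005.
Appellate Stay Credit: +365 days → 23 January 2006.
Applicant Delay Offset: −176 days → 31 July 2005.

July 31, 2005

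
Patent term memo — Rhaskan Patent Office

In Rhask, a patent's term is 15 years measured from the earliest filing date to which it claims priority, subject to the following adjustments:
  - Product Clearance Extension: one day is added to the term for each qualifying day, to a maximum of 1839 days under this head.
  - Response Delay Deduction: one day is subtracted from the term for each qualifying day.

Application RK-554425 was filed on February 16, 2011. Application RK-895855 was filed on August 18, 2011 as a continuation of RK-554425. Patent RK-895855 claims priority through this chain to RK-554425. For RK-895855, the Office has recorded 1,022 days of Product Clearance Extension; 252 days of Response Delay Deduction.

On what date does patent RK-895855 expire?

March 27, 2028

Earliest priority filing: 16 February 2011.
Base term: 16 February 2011 + 15 years → 16 February 2026.
Product Clearance Extension: 1022 days (within the 1839-day cap) → +1022 days → 4 December 2028.
Response Delay Deduction: −252 days → 27 March 2028.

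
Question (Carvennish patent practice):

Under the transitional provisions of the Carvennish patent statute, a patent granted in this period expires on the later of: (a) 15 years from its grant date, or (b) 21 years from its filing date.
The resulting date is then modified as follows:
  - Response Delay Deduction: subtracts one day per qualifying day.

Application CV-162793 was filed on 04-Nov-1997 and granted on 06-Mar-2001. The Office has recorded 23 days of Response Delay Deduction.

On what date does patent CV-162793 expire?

(a) grant + 15 years → 6 March 2016.
(b) filing + 21 years → 4 November 2018.
Later of the two: 4 November 2018.
Response Delay Deduction: −23 days → 12 October 2018.

2018-10-12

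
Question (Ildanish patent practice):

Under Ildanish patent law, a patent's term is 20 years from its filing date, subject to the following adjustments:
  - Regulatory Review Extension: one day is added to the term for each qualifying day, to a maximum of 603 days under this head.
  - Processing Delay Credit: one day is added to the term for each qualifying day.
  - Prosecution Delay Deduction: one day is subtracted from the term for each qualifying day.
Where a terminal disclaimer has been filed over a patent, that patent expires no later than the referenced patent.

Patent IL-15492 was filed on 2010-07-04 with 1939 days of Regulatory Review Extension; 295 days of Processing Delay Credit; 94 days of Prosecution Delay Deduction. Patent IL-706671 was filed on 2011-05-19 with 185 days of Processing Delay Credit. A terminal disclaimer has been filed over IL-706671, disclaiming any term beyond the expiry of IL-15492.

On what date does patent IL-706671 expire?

Natural term of IL-706671:
  Base: filing + 20 years → 19 May 2031.
  Processing Delay Credit: +185 days → 20 November 2031.
Expiry of referenced patent IL-15492:
  Base: filing + 20 years → 4 July 2030.
  Regulatory Review Extension: 1939 days claimed exceeds the 603-day cap, so +603 days → 27 February 2032.
  Processing Delay Credit: +295 days → 18 December 2032.
  Prosecution Delay Deduction: −94 days → 15 September 2032.
Terminal disclaimer: IL-706671 expires on the earlier of 20 November 2031 and 15 September 2032.

November 20, 2031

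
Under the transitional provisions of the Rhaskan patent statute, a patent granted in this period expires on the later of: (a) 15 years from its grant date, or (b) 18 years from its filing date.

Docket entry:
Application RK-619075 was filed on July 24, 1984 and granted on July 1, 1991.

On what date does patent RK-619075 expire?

July 1, 2006

(a) grant + 15 years → 1 July 2006.
(b) filing + 18 years → 24 July 2002.
Later of the two: 1 July 2006.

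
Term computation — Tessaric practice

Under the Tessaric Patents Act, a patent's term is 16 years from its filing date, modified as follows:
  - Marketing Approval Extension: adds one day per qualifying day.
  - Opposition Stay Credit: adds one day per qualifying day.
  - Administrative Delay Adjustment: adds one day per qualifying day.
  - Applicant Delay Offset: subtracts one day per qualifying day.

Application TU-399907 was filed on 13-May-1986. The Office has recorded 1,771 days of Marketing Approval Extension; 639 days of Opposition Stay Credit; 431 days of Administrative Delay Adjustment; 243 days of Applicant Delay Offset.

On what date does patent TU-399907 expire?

June 23, 2009

Base term: filing date + 16 years → 13 May 2002.
Marketing Approval Extension: +1771 days → 19 March 2007.
Opposition Stay Credit: +639 days → 17 December 2008.
Administrative Delay Adjustment: +431 days → 21 February 2010.
Applicant Delay Offset: −243 days → 23 June 2009.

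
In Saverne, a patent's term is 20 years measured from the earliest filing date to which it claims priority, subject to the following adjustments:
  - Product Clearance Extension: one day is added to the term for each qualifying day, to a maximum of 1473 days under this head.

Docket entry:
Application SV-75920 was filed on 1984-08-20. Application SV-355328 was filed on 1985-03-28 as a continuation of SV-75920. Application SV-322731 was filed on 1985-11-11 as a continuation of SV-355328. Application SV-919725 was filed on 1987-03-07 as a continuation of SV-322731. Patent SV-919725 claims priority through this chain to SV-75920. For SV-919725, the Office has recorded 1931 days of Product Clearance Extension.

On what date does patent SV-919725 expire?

September 1, 2008

Earliest priority filing: 20 August 1984.
Base term: 20 August 1984 + 20 years → 20 August 2004.
Product Clearance Extension: 1931 days claimed exceeds the 1473-day cap, so +1473 days → 1 September 2008.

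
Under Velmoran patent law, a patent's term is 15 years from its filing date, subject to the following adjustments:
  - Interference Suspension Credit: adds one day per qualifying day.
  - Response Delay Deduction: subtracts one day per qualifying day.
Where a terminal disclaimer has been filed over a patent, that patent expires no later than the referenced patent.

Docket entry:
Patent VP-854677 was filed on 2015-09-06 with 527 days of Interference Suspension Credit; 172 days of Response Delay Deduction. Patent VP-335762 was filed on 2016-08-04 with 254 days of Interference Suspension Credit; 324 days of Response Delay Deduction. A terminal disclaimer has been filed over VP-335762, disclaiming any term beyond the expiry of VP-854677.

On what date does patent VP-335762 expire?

Natural term of VP-335762:
  Base: filing + 15 years → 4 August 2031.
  Interference Suspension Credit: +254 days → 14 April 2032.
  Response Delay Deduction: −324 days → 26 May 2031.
Expiry of referenced patent VP-854677:
  Base: filing + 15 years → 6 September 2030.
  Interference Suspension Credit: +527 days → 15 February 2032.
  Response Delay Deduction: −172 days → 27 August 2031.
Terminal disclaimer: VP-335762 expires on the earlier of 26 May 2031 and 27 August 2031.

2031-05-26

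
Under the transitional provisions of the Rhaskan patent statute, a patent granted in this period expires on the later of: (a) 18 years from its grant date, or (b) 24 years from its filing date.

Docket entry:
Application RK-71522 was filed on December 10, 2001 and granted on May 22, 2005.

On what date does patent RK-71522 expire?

(a) grant + 18 years → 22 May 2023.
(b) filing + 24 years → 10 December 2025.
Later of the two: 10 December 2025.

2025-12-10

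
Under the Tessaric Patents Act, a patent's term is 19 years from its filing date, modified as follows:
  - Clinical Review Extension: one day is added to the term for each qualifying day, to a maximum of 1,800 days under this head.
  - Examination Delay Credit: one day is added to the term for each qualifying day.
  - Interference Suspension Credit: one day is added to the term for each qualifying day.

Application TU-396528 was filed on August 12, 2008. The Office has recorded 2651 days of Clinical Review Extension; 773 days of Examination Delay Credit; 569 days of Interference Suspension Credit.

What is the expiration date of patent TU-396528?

March 19, 2036

Base term: filing date + 19 years → 12 August 2027.
Clinical Review Extension: 2651 days claimed exceeds the 1800-day cap, so +1800 days → 16 July 2032.
Examination Delay Credit: +773 days → 28 August 2034.
Interference Suspension Credit: +569 days → 19 March 2036.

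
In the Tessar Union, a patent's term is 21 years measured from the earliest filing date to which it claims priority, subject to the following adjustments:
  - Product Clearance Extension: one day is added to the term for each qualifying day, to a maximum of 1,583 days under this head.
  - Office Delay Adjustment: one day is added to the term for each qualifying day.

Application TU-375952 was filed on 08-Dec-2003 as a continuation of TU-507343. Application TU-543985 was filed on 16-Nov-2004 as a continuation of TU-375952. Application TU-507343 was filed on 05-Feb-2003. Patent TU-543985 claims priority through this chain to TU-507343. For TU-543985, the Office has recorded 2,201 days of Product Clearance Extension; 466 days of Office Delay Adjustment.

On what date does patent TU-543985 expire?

2029-09-15

Earliest priority filing: 5 February 2003.
Base term: 5 February 2003 + 21 years → 5 February 2024.
Product Clearance Extension: 2201 days claimed exceeds the 1583-day cap, so +1583 days → 6 June 2028.
Office Delay Adjustment: +466 days → 15 September 2029.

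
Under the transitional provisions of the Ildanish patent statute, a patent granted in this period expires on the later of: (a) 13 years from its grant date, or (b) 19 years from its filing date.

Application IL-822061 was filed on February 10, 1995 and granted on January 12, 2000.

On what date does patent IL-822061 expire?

(a) grant + 13 years → 12 January 2013.
(b) filing + 19 years → 10 February 2014.
Later of the two: 10 February 2014.

2014-02-10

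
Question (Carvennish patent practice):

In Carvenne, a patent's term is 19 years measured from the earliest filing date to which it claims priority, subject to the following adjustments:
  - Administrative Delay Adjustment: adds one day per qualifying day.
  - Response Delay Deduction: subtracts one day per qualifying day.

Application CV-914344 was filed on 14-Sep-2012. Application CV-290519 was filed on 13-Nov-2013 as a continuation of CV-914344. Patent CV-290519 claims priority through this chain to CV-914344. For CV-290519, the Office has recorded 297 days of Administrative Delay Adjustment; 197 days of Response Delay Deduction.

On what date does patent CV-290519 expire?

Earliest priority filing: 14 September 2012.
Base term: 14 September 2012 + 19 years → 14 September 2031.
Administrative Delay Adjustment: +297 days → 7 July 2032.
Response Delay Deduction: −197 days → 23 December 2031.

2031-12-23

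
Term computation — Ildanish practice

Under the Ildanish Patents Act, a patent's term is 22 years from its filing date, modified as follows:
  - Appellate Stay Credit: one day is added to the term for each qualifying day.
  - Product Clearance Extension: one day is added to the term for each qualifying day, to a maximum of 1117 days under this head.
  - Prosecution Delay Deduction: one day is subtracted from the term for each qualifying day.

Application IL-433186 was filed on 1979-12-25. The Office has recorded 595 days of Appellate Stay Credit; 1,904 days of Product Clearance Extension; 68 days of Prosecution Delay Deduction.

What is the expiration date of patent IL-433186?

2006-06-26

Base term: filing date + 22 years → 25 December 2001.
Appellate Stay Credit: +595 days → 12 August 2003.
Product Clearance Extension: 1904 days claimed exceeds the 1117-day cap, so +1117 days → 2 September 2006.
Prosecution Delay Deduction: −68 days → 26 June 2006.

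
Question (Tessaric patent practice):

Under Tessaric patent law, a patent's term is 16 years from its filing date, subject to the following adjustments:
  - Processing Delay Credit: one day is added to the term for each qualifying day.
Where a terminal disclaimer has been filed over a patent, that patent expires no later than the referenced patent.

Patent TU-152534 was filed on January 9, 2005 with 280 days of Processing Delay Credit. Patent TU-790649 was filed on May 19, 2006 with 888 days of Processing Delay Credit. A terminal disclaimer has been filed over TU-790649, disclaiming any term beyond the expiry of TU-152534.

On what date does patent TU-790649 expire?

Natural term of TU-790649:
  Base: filing + 16 years → 19 May 2022.
  Processing Delay Credit: +888 days → 23 October 2024.
Expiry of referenced patent TU-152534:
  Base: filing + 16 years → 9 January 2021.
  Processing Delay Credit: +280 days → 16 October 2021.
Terminal disclaimer: TU-790649 expires on the earlier of 23 October 2024 and 16 October 2021.

October 16, 2021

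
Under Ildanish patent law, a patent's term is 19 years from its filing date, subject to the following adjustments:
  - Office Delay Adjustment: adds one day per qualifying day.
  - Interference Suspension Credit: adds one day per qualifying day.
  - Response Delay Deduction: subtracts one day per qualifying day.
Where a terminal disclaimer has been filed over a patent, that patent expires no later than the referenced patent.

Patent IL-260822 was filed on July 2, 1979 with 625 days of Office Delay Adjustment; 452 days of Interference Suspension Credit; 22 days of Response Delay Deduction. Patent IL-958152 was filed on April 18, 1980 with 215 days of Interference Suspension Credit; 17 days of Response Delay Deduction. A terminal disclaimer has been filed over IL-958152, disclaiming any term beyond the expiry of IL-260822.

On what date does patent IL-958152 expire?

1999-11-02

Natural term of IL-958152:
  Base: filing + 19 years → 18 April 1999.
  Interference Suspension Credit: +215 days → 19 November 1999.
  Response Delay Deduction: −17 days → 2 November 1999.
Expiry of referenced patent IL-260822:
  Base: filing + 19 years → 2 July 1998.
  Office Delay Adjustment: +625 days → 18 March 2000.
  Interference Suspension Credit: +452 days → 13 June 2001.
  Response Delay Deduction: −22 days → 22 May 2001.
Terminal disclaimer: IL-958152 expires on the earlier of 2 November 1999 and 22 May 2001.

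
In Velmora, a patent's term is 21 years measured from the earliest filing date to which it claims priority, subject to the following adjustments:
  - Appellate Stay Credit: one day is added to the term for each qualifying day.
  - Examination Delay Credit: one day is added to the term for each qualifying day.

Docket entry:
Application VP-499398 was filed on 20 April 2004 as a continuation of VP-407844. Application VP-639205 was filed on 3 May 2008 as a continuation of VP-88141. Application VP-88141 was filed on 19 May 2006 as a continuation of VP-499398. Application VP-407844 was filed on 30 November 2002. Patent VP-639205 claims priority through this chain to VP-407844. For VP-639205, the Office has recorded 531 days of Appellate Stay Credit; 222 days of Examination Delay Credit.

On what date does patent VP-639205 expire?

2025-12-22

Earliest priority filing: 30 November 2002.
Base term: 30 November 2002 + 21 years → 30 November 2023.
Appellate Stay Credit: +531 days → 14 May 2025.
Examination Delay Credit: +222 days → 22 December 2025.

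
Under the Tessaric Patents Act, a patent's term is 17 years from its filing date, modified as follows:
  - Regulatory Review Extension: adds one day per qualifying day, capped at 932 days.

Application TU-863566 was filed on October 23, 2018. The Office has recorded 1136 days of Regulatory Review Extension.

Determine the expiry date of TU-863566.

Base term: filing date + 17 years → 23 October 2035.
Regulatory Review Extension: 1136 days claimed exceeds the 932-day cap, so +932 days → 12 May 2038.

May 12, 2038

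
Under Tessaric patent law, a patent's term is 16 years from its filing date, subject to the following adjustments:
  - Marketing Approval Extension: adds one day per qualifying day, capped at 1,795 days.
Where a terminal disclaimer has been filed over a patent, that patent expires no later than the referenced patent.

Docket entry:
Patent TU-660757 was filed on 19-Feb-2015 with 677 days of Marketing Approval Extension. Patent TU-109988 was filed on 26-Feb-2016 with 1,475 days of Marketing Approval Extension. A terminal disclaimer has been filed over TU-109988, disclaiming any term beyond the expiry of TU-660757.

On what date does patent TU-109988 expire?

Natural term of TU-109988:
  Base: filing + 16 years → 26 February 2032.
  Marketing Approval Extension: 1475 days (within the 1795-day cap) → +1475 days → 11 March 2036.
Expiry of referenced patent TU-660757:
  Base: filing + 16 years → 19 February 2031.
  Marketing Approval Extension: 677 days (within the 1795-day cap) → +677 days → 27 December 2032.
Terminal disclaimer: TU-109988 expires on the earlier of 11 March 2036 and 27 December 2032.

December 27, 2032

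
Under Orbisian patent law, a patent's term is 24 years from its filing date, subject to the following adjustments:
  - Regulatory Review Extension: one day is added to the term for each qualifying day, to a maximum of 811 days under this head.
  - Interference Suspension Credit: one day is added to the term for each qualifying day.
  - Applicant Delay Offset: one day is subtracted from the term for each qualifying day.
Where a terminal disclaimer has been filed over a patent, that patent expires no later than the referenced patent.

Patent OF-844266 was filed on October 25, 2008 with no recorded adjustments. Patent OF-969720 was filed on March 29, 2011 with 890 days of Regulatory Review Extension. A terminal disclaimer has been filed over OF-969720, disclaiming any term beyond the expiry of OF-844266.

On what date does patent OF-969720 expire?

2032-10-25

Natural term of OF-969720:
  Base: filing + 24 years → 29 March 2035.
  Regulatory Review Extension: 890 days claimed exceeds the 811-day cap, so +811 days → 17 June 2037.
Expiry of referenced patent OF-844266:
  Base: filing + 24 years → 25 October 2032.
Terminal disclaimer: OF-969720 expires on the earlier of 17 June 2037 and 25 October 2032.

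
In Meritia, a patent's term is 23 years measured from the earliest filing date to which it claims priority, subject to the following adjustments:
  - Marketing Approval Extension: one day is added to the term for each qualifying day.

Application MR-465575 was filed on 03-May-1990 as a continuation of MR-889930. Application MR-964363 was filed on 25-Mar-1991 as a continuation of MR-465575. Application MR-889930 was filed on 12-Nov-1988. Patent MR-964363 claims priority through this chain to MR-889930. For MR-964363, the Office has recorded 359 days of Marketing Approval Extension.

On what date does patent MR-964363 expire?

November 5, 2012

Earliest priority filing: 12 November 1988.
Base term: 12 November 1988 + 23 years → 12 November 2011.
Marketing Approval Extension: +359 days → 5 November 2012.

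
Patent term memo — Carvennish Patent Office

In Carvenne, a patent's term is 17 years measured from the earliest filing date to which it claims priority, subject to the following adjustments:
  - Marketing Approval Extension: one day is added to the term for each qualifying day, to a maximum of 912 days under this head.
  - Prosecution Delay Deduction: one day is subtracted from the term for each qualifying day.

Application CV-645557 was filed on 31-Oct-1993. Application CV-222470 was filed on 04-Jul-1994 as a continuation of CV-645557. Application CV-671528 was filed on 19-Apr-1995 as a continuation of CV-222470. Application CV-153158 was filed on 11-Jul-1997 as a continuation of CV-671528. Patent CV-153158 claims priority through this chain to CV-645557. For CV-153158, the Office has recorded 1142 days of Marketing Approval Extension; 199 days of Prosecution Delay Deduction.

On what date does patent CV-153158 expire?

Earliest priority filing: 31 October 1993.
Base term: 31 October 1993 + 17 years → 31 October 2010.
Marketing Approval Extension: 1142 days claimed exceeds the 912-day cap, so +912 days → 30 April 2013.
Prosecution Delay Deduction: −199 days → 13 October 2012.

October 13, 2012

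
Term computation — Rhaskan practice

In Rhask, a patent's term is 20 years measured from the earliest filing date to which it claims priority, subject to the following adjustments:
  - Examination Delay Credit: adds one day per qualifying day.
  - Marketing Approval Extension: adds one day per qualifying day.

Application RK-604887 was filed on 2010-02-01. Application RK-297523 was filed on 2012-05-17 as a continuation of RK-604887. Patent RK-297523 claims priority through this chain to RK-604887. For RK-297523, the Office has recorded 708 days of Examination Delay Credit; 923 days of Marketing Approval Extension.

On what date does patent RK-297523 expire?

Earliest priority filing: 1 February 2010.
Base term: 1 February 2010 + 20 years → 1 February 2030.
Examination Delay Credit: +708 days → 10 January 2032.
Marketing Approval Extension: +923 days → 21 July 2034.

2034-07-21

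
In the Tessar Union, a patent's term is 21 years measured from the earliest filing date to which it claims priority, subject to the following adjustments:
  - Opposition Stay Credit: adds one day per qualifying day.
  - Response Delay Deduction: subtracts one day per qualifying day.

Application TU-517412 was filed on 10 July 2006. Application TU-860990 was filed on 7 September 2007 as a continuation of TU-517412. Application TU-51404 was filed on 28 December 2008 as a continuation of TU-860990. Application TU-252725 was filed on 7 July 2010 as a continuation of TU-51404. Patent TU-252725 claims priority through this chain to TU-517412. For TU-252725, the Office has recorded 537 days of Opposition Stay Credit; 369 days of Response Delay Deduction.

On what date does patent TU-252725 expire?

Earliest priority filing: 10 July 2006.
Base term: 10 July 2006 + 21 years → 10 July 2027.
Opposition Stay Credit: +537 days → 28 December 2028.
Response Delay Deduction: −369 days → 25 December 2027.

December 25, 2027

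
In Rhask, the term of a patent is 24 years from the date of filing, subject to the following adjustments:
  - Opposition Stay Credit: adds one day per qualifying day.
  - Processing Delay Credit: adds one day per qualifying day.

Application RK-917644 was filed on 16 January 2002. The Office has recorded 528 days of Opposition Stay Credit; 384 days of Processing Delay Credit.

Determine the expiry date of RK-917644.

Base term: filing date + 24 years → 16 January 2026.
Opposition Stay Credit: +528 days → 28 June 2027.
Processing Delay Credit: +384 days → 16 July 2028.

July 16, 2028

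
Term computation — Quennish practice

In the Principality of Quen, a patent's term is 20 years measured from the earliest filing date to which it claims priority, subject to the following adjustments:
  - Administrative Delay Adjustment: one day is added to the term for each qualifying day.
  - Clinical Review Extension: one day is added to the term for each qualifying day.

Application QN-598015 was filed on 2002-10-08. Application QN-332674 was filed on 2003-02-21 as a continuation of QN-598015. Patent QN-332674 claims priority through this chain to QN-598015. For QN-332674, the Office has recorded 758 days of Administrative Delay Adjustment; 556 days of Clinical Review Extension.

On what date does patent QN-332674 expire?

Earliest priority filing: 8 October 2002.
Base term: 8 October 2002 + 20 years → 8 October 2022.
Administrative Delay Adjustment: +758 days → 4 November 2024.
Clinical Review Extension: +556 days → 14 May 2026.

May 14, 2026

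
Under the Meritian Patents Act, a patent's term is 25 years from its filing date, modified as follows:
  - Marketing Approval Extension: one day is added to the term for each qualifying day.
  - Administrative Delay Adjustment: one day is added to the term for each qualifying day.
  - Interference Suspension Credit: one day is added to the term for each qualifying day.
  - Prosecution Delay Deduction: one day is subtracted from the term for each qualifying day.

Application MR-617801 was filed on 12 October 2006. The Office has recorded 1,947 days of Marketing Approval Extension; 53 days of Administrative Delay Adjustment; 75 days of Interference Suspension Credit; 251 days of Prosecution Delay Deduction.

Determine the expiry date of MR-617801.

October 9, 2036

Base term: filing date + 25 years → 12 October 2031.
Marketing Approval Extension: +1947 days → 9 February 2037.
Administrative Delay Adjustment: +53 days → 3 April 2037.
Interference Suspension Credit: +75 days → 17 June 2037.
Prosecution Delay Deduction: −251 days → 9 October 2036.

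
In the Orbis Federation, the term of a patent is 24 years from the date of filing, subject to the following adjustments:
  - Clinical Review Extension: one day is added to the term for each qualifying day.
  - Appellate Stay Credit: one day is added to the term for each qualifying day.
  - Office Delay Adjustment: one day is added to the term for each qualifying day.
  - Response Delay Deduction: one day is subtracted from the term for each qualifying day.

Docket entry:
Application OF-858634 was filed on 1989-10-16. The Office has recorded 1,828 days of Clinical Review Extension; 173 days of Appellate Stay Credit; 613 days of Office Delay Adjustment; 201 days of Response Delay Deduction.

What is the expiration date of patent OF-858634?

May 25, 2020

Base term: filing date + 24 years → 16 October 2013.
Clinical Review Extension: +1828 days → 18 October 2018.
Appellate Stay Credit: +173 days → 9 April 2019.
Office Delay Adjustment: +613 days → 12 December 2020.
Response Delay Deduction: −201 days → 25 May 2020.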